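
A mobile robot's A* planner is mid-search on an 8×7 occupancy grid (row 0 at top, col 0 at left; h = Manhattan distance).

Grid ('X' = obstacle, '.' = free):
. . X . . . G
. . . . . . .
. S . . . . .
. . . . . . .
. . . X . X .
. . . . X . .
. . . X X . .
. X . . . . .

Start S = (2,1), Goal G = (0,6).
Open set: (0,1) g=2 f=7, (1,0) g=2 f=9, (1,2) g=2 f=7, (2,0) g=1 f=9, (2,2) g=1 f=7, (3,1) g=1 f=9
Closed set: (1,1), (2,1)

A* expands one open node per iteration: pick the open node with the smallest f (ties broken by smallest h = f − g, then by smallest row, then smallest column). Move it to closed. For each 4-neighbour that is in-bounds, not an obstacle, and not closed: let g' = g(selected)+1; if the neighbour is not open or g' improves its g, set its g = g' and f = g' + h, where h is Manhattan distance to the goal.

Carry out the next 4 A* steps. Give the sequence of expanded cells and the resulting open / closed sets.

order=[(0,1) → (1,2) → (1,3) → (0,3)]; open=[(0,0) g=3 f=9, (0,4) g=5 f=7, (1,0) g=2 f=9, (1,4) g=4 f=7, (2,0) g=1 f=9, (2,2) g=1 f=7, (2,3) g=4 f=9, (3,1) g=1 f=9]; closed=[(0,1), (0,3), (1,1), (1,2), (1,3), (2,1)]

step 1: expand (0,1) (f=7, h=5) → closed; open now [(0,0) g=3 f=9, (1,0) g=2 f=9, (1,2) g=2 f=7, (2,0) g=1 f=9, (2,2) g=1 f=7, (3,1) g=1 f=9]
step 2: expand (1,2) (f=7, h=5) → closed; open now [(0,0) g=3 f=9, (1,0) g=2 f=9, (1,3) g=3 f=7, (2,0) g=1 f=9, (2,2) g=1 f=7, (3,1) g=1 f=9]
step 3: expand (1,3) (f=7, h=4) → closed; open now [(0,0) g=3 f=9, (0,3) g=4 f=7, (1,0) g=2 f=9, (1,4) g=4 f=7, (2,0) g=1 f=9, (2,2) g=1 f=7, (2,3) g=4 f=9, (3,1) g=1 f=9]
step 4: expand (0,3) (f=7, h=3) → closed; open now [(0,0) g=3 f=9, (0,4) g=5 f=7, (1,0) g=2 f=9, (1,4) g=4 f=7, (2,0) g=1 f=9, (2,2) g=1 f=7, (2,3) g=4 f=9, (3,1) g=1 f=9]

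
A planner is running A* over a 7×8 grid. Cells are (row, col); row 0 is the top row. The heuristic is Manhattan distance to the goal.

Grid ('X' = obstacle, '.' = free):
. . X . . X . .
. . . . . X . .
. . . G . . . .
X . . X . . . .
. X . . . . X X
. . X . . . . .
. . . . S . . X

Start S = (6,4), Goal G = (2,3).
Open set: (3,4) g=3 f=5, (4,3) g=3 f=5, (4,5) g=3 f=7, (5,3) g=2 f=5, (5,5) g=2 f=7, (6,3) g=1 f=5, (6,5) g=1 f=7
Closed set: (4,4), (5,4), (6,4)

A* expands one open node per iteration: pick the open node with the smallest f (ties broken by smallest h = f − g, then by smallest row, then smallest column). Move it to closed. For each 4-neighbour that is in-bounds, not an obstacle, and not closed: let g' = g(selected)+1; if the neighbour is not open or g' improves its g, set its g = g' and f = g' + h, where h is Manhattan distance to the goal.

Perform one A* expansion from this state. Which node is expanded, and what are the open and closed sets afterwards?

step 1: expand (3,4) (f=5, h=2) → closed; open now [(2,4) g=4 f=5, (3,5) g=4 f=7, (4,3) g=3 f=5, (4,5) g=3 f=7, (5,3) g=2 f=5, (5,5) g=2 f=7, (6,3) g=1 f=5, (6,5) g=1 f=7]

expanded=(3,4); open=[(2,4) g=4 f=5, (3,5) g=4 f=7, (4,3) g=3 f=5, (4,5) g=3 f=7, (5,3) g=2 f=5, (5,5) g=2 f=7, (6,3) g=1 f=5, (6,5) g=1 f=7]; closed=[(3,4), (4,4), (5,4), (6,4)]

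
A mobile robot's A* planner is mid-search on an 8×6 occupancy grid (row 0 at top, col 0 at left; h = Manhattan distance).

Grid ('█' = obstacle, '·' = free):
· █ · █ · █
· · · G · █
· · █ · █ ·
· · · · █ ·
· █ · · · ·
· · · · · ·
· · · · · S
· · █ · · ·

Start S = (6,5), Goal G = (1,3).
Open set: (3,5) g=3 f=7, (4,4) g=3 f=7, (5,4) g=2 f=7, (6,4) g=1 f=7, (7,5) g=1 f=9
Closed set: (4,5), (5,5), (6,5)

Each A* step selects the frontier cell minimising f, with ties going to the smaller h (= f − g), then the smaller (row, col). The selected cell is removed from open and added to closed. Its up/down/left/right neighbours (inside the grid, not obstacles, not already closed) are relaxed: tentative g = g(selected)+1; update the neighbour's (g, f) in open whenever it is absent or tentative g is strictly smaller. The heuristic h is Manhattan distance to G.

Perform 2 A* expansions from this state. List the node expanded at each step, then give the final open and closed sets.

order=[(3,5) → (2,5)]; open=[(4,4) g=3 f=7, (5,4) g=2 f=7, (6,4) g=1 f=7, (7,5) g=1 f=9]; closed=[(2,5), (3,5), (4,5), (5,5), (6,5)]

step 1: expand (3,5) (f=7, h=4) → closed; open now [(2,5) g=4 f=7, (4,4) g=3 f=7, (5,4) g=2 f=7, (6,4) g=1 f=7, (7,5) g=1 f=9]
step 2: expand (2,5) (f=7, h=3) → closed; open now [(4,4) g=3 f=7, (5,4) g=2 f=7, (6,4) g=1 f=7, (7,5) g=1 f=9]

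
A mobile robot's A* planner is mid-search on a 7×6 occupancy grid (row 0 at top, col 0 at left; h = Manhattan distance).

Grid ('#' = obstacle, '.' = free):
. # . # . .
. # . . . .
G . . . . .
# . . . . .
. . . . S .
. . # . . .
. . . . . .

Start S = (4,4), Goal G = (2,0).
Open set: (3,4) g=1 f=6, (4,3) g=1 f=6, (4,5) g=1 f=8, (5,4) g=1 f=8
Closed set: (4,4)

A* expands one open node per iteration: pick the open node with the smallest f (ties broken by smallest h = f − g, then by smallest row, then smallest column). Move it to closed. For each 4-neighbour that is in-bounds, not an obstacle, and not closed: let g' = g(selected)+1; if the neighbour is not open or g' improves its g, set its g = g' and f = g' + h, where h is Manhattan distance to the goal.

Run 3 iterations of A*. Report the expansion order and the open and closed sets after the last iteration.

order=[(3,4) → (2,4) → (2,3)]; open=[(1,3) g=4 f=8, (1,4) g=3 f=8, (2,2) g=4 f=6, (2,5) g=3 f=8, (3,3) g=2 f=6, (3,5) g=2 f=8, (4,3) g=1 f=6, (4,5) g=1 f=8, (5,4) g=1 f=8]; closed=[(2,3), (2,4), (3,4), (4,4)]

step 1: expand (3,4) (f=6, h=5) → closed; open now [(2,4) g=2 f=6, (3,3) g=2 f=6, (3,5) g=2 f=8, (4,3) g=1 f=6, (4,5) g=1 f=8, (5,4) g=1 f=8]
step 2: expand (2,4) (f=6, h=4) → closed; open now [(1,4) g=3 f=8, (2,3) g=3 f=6, (2,5) g=3 f=8, (3,3) g=2 f=6, (3,5) g=2 f=8, (4,3) g=1 f=6, (4,5) g=1 f=8, (5,4) g=1 f=8]
step 3: expand (2,3) (f=6, h=3) → closed; open now [(1,3) g=4 f=8, (1,4) g=3 f=8, (2,2) g=4 f=6, (2,5) g=3 f=8, (3,3) g=2 f=6, (3,5) g=2 f=8, (4,3) g=1 f=6, (4,5) g=1 f=8, (5,4) g=1 f=8]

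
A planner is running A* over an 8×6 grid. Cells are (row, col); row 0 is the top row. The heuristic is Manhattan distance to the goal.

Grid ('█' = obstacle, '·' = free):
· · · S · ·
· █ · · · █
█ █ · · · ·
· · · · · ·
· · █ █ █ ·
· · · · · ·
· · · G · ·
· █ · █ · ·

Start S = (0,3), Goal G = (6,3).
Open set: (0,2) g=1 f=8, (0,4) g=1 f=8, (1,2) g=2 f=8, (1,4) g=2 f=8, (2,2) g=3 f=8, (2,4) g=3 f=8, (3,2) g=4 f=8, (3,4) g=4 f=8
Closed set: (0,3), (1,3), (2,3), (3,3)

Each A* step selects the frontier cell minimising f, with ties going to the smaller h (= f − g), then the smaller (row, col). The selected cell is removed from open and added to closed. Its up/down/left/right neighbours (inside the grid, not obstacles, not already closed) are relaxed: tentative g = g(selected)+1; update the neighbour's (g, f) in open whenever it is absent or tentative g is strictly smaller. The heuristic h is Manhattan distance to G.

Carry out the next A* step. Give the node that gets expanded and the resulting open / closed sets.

expanded=(3,2); open=[(0,2) g=1 f=8, (0,4) g=1 f=8, (1,2) g=2 f=8, (1,4) g=2 f=8, (2,2) g=3 f=8, (2,4) g=3 f=8, (3,1) g=5 f=10, (3,4) g=4 f=8]; closed=[(0,3), (1,3), (2,3), (3,2), (3,3)]

step 1: expand (3,2) (f=8, h=4) → closed; open now [(0,2) g=1 f=8, (0,4) g=1 f=8, (1,2) g=2 f=8, (1,4) g=2 f=8, (2,2) g=3 f=8, (2,4) g=3 f=8, (3,1) g=5 f=10, (3,4) g=4 f=8]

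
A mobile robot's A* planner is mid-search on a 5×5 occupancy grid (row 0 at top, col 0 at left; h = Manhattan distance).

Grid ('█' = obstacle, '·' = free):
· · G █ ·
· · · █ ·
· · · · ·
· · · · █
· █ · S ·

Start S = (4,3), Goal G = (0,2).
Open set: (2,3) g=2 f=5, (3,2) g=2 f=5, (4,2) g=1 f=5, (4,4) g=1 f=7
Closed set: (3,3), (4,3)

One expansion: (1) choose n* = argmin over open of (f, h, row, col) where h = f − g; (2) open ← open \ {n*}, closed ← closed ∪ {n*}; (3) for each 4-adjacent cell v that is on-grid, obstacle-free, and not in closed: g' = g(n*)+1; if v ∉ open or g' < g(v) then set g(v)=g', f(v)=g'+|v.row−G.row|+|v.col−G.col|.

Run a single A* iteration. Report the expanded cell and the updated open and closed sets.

step 1: expand (2,3) (f=5, h=3) → closed; open now [(2,2) g=3 f=5, (2,4) g=3 f=7, (3,2) g=2 f=5, (4,2) g=1 f=5, (4,4) g=1 f=7]

expanded=(2,3); open=[(2,2) g=3 f=5, (2,4) g=3 f=7, (3,2) g=2 f=5, (4,2) g=1 f=5, (4,4) g=1 f=7]; closed=[(2,3), (3,3), (4,3)]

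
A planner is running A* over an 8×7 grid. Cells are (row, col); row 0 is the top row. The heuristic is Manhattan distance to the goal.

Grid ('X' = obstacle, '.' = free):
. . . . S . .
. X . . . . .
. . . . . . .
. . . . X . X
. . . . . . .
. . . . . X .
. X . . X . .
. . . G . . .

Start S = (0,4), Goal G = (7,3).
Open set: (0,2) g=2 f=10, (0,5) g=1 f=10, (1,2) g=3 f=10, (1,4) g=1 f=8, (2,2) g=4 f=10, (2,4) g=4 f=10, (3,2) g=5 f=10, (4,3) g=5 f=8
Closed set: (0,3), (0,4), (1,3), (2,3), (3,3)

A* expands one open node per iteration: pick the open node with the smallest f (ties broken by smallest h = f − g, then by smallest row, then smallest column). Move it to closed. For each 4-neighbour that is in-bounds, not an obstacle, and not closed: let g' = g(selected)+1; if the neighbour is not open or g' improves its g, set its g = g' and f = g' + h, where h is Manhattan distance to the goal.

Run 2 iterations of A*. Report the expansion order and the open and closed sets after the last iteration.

order=[(4,3) → (5,3)]; open=[(0,2) g=2 f=10, (0,5) g=1 f=10, (1,2) g=3 f=10, (1,4) g=1 f=8, (2,2) g=4 f=10, (2,4) g=4 f=10, (3,2) g=5 f=10, (4,2) g=6 f=10, (4,4) g=6 f=10, (5,2) g=7 f=10, (5,4) g=7 f=10, (6,3) g=7 f=8]; closed=[(0,3), (0,4), (1,3), (2,3), (3,3), (4,3), (5,3)]

step 1: expand (4,3) (f=8, h=3) → closed; open now [(0,2) g=2 f=10, (0,5) g=1 f=10, (1,2) g=3 f=10, (1,4) g=1 f=8, (2,2) g=4 f=10, (2,4) g=4 f=10, (3,2) g=5 f=10, (4,2) g=6 f=10, (4,4) g=6 f=10, (5,3) g=6 f=8]
step 2: expand (5,3) (f=8, h=2) → closed; open now [(0,2) g=2 f=10, (0,5) g=1 f=10, (1,2) g=3 f=10, (1,4) g=1 f=8, (2,2) g=4 f=10, (2,4) g=4 f=10, (3,2) g=5 f=10, (4,2) g=6 f=10, (4,4) g=6 f=10, (5,2) g=7 f=10, (5,4) g=7 f=10, (6,3) g=7 f=8]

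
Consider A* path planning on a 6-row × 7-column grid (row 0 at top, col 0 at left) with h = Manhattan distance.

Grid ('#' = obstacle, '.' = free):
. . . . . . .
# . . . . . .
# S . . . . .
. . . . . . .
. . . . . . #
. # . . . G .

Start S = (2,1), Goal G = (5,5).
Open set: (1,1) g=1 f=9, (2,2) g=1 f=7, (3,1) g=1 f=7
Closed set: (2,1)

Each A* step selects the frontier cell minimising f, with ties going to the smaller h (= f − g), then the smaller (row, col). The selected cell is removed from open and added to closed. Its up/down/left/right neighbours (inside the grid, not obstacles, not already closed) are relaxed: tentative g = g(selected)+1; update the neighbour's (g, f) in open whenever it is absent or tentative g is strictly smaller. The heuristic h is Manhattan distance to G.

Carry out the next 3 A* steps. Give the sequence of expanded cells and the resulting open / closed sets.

step 1: expand (2,2) (f=7, h=6) → closed; open now [(1,1) g=1 f=9, (1,2) g=2 f=9, (2,3) g=2 f=7, (3,1) g=1 f=7, (3,2) g=2 f=7]
step 2: expand (2,3) (f=7, h=5) → closed; open now [(1,1) g=1 f=9, (1,2) g=2 f=9, (1,3) g=3 f=9, (2,4) g=3 f=7, (3,1) g=1 f=7, (3,2) g=2 f=7, (3,3) g=3 f=7]
step 3: expand (2,4) (f=7, h=4) → closed; open now [(1,1) g=1 f=9, (1,2) g=2 f=9, (1,3) g=3 f=9, (1,4) g=4 f=9, (2,5) g=4 f=7, (3,1) g=1 f=7, (3,2) g=2 f=7, (3,3) g=3 f=7, (3,4) g=4 f=7]

order=[(2,2) → (2,3) → (2,4)]; open=[(1,1) g=1 f=9, (1,2) g=2 f=9, (1,3) g=3 f=9, (1,4) g=4 f=9, (2,5) g=4 f=7, (3,1) g=1 f=7, (3,2) g=2 f=7, (3,3) g=3 f=7, (3,4) g=4 f=7]; closed=[(2,1), (2,2), (2,3), (2,4)]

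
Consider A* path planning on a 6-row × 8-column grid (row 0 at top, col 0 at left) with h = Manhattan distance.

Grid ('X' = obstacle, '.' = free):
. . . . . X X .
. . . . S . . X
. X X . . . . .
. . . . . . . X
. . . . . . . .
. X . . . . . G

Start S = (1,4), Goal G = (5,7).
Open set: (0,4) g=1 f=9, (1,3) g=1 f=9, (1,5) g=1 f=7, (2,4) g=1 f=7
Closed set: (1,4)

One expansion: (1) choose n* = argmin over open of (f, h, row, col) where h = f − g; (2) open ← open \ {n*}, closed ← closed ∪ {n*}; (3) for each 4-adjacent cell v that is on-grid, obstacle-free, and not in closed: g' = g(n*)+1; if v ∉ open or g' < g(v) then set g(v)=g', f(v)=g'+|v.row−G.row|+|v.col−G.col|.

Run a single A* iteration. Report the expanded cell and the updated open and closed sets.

step 1: expand (1,5) (f=7, h=6) → closed; open now [(0,4) g=1 f=9, (1,3) g=1 f=9, (1,6) g=2 f=7, (2,4) g=1 f=7, (2,5) g=2 f=7]

expanded=(1,5); open=[(0,4) g=1 f=9, (1,3) g=1 f=9, (1,6) g=2 f=7, (2,4) g=1 f=7, (2,5) g=2 f=7]; closed=[(1,4), (1,5)]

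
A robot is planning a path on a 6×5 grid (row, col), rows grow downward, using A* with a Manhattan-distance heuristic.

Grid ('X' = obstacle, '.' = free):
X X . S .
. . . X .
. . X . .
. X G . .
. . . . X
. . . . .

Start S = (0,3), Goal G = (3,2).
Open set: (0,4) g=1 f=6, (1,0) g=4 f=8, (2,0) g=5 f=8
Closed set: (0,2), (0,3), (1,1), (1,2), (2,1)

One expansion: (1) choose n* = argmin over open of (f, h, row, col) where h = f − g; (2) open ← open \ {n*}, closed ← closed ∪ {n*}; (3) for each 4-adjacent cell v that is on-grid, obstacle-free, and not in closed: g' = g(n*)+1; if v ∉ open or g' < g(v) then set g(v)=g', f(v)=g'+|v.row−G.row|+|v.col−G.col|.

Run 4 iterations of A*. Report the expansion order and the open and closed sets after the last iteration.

order=[(0,4) → (1,4) → (2,4) → (2,3)]; open=[(1,0) g=4 f=8, (2,0) g=5 f=8, (3,3) g=5 f=6, (3,4) g=4 f=6]; closed=[(0,2), (0,3), (0,4), (1,1), (1,2), (1,4), (2,1), (2,3), (2,4)]

step 1: expand (0,4) (f=6, h=5) → closed; open now [(1,0) g=4 f=8, (1,4) g=2 f=6, (2,0) g=5 f=8]
step 2: expand (1,4) (f=6, h=4) → closed; open now [(1,0) g=4 f=8, (2,0) g=5 f=8, (2,4) g=3 f=6]
step 3: expand (2,4) (f=6, h=3) → closed; open now [(1,0) g=4 f=8, (2,0) g=5 f=8, (2,3) g=4 f=6, (3,4) g=4 f=6]
step 4: expand (2,3) (f=6, h=2) → closed; open now [(1,0) g=4 f=8, (2,0) g=5 f=8, (3,3) g=5 f=6, (3,4) g=4 f=6]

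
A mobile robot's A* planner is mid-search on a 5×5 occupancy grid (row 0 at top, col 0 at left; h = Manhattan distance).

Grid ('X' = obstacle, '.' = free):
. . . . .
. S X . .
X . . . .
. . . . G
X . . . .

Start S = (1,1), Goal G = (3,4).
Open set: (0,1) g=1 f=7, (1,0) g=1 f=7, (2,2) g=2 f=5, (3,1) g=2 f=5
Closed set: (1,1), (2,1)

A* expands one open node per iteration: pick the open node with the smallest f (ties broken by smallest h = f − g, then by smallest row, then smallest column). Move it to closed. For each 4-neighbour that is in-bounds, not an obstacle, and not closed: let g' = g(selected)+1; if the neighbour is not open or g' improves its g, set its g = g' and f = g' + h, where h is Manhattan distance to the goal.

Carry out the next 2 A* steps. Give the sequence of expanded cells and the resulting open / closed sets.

step 1: expand (2,2) (f=5, h=3) → closed; open now [(0,1) g=1 f=7, (1,0) g=1 f=7, (2,3) g=3 f=5, (3,1) g=2 f=5, (3,2) g=3 f=5]
step 2: expand (2,3) (f=5, h=2) → closed; open now [(0,1) g=1 f=7, (1,0) g=1 f=7, (1,3) g=4 f=7, (2,4) g=4 f=5, (3,1) g=2 f=5, (3,2) g=3 f=5, (3,3) g=4 f=5]

order=[(2,2) → (2,3)]; open=[(0,1) g=1 f=7, (1,0) g=1 f=7, (1,3) g=4 f=7, (2,4) g=4 f=5, (3,1) g=2 f=5, (3,2) g=3 f=5, (3,3) g=4 f=5]; closed=[(1,1), (2,1), (2,2), (2,3)]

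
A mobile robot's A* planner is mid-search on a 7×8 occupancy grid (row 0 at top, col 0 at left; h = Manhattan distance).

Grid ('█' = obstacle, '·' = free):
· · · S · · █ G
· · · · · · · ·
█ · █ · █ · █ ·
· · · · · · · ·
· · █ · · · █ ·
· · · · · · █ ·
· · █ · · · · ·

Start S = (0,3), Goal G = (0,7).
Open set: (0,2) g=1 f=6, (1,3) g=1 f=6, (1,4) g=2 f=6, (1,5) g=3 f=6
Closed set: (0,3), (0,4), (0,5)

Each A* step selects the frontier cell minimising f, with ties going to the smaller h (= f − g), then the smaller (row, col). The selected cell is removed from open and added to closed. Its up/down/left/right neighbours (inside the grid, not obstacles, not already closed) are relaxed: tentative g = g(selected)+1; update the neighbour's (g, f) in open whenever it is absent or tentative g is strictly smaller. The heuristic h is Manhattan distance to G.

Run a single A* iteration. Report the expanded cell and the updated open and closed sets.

expanded=(1,5); open=[(0,2) g=1 f=6, (1,3) g=1 f=6, (1,4) g=2 f=6, (1,6) g=4 f=6, (2,5) g=4 f=8]; closed=[(0,3), (0,4), (0,5), (1,5)]

step 1: expand (1,5) (f=6, h=3) → closed; open now [(0,2) g=1 f=6, (1,3) g=1 f=6, (1,4) g=2 f=6, (1,6) g=4 f=6, (2,5) g=4 f=8]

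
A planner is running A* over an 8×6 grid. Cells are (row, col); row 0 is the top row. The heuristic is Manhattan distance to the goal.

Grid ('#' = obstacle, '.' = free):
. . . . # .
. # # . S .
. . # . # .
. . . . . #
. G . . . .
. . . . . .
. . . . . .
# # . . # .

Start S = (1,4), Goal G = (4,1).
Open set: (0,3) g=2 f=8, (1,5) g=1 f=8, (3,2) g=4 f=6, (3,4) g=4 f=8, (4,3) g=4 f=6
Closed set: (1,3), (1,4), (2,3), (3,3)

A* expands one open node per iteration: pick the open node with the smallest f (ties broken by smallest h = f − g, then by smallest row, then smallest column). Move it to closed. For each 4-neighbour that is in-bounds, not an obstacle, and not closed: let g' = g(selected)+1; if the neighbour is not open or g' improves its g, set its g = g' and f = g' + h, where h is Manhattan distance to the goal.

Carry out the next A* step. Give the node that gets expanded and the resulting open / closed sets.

step 1: expand (3,2) (f=6, h=2) → closed; open now [(0,3) g=2 f=8, (1,5) g=1 f=8, (3,1) g=5 f=6, (3,4) g=4 f=8, (4,2) g=5 f=6, (4,3) g=4 f=6]

expanded=(3,2); open=[(0,3) g=2 f=8, (1,5) g=1 f=8, (3,1) g=5 f=6, (3,4) g=4 f=8, (4,2) g=5 f=6, (4,3) g=4 f=6]; closed=[(1,3), (1,4), (2,3), (3,2), (3,3)]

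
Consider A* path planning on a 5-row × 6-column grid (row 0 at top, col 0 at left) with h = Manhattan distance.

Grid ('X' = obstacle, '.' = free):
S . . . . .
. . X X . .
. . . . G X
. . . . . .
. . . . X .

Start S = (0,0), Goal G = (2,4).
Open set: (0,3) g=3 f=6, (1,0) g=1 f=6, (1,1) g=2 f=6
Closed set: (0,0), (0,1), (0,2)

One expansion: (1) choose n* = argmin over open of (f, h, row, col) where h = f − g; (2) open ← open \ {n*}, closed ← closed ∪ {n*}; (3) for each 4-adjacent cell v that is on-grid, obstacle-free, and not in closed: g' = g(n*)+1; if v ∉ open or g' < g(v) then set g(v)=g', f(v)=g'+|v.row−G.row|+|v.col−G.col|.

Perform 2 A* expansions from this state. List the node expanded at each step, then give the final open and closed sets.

order=[(0,3) → (0,4)]; open=[(0,5) g=5 f=8, (1,0) g=1 f=6, (1,1) g=2 f=6, (1,4) g=5 f=6]; closed=[(0,0), (0,1), (0,2), (0,3), (0,4)]

step 1: expand (0,3) (f=6, h=3) → closed; open now [(0,4) g=4 f=6, (1,0) g=1 f=6, (1,1) g=2 f=6]
step 2: expand (0,4) (f=6, h=2) → closed; open now [(0,5) g=5 f=8, (1,0) g=1 f=6, (1,1) g=2 f=6, (1,4) g=5 f=6]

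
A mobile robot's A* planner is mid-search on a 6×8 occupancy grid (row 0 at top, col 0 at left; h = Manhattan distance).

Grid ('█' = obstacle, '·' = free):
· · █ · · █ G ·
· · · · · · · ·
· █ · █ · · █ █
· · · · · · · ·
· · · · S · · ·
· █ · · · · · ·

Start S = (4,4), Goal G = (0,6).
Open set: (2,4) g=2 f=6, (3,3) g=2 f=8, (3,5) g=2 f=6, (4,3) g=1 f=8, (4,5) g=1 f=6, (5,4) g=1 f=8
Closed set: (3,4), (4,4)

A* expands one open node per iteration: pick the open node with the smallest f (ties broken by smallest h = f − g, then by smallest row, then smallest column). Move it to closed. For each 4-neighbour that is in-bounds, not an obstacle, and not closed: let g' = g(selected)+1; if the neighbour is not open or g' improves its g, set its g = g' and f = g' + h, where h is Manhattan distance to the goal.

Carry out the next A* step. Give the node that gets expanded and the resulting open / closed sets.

step 1: expand (2,4) (f=6, h=4) → closed; open now [(1,4) g=3 f=6, (2,5) g=3 f=6, (3,3) g=2 f=8, (3,5) g=2 f=6, (4,3) g=1 f=8, (4,5) g=1 f=6, (5,4) g=1 f=8]

expanded=(2,4); open=[(1,4) g=3 f=6, (2,5) g=3 f=6, (3,3) g=2 f=8, (3,5) g=2 f=6, (4,3) g=1 f=8, (4,5) g=1 f=6, (5,4) g=1 f=8]; closed=[(2,4), (3,4), (4,4)]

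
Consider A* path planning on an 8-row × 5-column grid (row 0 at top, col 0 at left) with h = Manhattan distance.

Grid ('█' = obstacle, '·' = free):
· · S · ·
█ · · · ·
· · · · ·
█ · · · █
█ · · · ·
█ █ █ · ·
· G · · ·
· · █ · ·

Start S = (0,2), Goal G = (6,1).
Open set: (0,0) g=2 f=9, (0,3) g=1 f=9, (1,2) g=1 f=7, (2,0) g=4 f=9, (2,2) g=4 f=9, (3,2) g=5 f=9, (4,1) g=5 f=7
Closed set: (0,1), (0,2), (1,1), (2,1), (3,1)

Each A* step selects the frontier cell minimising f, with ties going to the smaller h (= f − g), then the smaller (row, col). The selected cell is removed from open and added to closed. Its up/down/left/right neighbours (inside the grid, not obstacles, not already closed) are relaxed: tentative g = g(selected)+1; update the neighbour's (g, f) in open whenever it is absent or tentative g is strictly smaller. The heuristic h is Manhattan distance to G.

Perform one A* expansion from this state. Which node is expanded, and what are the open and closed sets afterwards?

expanded=(4,1); open=[(0,0) g=2 f=9, (0,3) g=1 f=9, (1,2) g=1 f=7, (2,0) g=4 f=9, (2,2) g=4 f=9, (3,2) g=5 f=9, (4,2) g=6 f=9]; closed=[(0,1), (0,2), (1,1), (2,1), (3,1), (4,1)]

step 1: expand (4,1) (f=7, h=2) → closed; open now [(0,0) g=2 f=9, (0,3) g=1 f=9, (1,2) g=1 f=7, (2,0) g=4 f=9, (2,2) g=4 f=9, (3,2) g=5 f=9, (4,2) g=6 f=9]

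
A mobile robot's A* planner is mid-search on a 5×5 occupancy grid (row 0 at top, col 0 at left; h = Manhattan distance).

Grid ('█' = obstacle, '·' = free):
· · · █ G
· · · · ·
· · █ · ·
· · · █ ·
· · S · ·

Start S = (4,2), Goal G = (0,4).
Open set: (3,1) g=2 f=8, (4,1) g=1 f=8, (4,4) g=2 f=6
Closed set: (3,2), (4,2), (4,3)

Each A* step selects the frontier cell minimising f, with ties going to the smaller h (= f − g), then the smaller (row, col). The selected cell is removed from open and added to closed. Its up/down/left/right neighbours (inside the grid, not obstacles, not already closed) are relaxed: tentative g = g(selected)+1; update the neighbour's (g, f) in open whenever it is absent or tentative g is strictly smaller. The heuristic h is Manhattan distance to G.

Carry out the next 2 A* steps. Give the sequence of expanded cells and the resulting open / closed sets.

step 1: expand (4,4) (f=6, h=4) → closed; open now [(3,1) g=2 f=8, (3,4) g=3 f=6, (4,1) g=1 f=8]
step 2: expand (3,4) (f=6, h=3) → closed; open now [(2,4) g=4 f=6, (3,1) g=2 f=8, (4,1) g=1 f=8]

order=[(4,4) → (3,4)]; open=[(2,4) g=4 f=6, (3,1) g=2 f=8, (4,1) g=1 f=8]; closed=[(3,2), (3,4), (4,2), (4,3), (4,4)]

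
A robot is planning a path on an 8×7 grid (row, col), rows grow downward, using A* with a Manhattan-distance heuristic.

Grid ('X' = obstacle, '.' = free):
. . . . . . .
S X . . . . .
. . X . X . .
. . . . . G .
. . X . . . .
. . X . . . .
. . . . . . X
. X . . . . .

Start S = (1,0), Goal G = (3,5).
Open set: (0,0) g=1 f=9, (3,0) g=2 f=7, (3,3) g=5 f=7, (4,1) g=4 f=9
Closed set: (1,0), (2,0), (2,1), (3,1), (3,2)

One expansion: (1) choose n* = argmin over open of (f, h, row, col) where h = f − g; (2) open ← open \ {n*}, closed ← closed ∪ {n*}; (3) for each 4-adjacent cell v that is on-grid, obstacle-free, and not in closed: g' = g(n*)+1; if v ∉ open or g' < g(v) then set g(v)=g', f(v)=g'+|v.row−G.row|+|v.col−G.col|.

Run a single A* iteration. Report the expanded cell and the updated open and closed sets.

step 1: expand (3,3) (f=7, h=2) → closed; open now [(0,0) g=1 f=9, (2,3) g=6 f=9, (3,0) g=2 f=7, (3,4) g=6 f=7, (4,1) g=4 f=9, (4,3) g=6 f=9]

expanded=(3,3); open=[(0,0) g=1 f=9, (2,3) g=6 f=9, (3,0) g=2 f=7, (3,4) g=6 f=7, (4,1) g=4 f=9, (4,3) g=6 f=9]; closed=[(1,0), (2,0), (2,1), (3,1), (3,2), (3,3)]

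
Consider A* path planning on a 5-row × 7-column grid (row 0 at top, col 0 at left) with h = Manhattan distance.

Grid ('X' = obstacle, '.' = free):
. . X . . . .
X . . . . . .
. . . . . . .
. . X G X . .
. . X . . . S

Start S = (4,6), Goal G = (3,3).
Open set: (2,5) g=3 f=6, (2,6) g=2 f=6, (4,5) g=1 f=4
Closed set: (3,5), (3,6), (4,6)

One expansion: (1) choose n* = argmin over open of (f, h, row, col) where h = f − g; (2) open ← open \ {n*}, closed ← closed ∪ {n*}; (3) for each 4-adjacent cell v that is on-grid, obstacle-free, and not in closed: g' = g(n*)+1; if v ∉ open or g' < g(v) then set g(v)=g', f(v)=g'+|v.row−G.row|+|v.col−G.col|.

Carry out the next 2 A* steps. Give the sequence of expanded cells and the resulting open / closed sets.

step 1: expand (4,5) (f=4, h=3) → closed; open now [(2,5) g=3 f=6, (2,6) g=2 f=6, (4,4) g=2 f=4]
step 2: expand (4,4) (f=4, h=2) → closed; open now [(2,5) g=3 f=6, (2,6) g=2 f=6, (4,3) g=3 f=4]

order=[(4,5) → (4,4)]; open=[(2,5) g=3 f=6, (2,6) g=2 f=6, (4,3) g=3 f=4]; closed=[(3,5), (3,6), (4,4), (4,5), (4,6)]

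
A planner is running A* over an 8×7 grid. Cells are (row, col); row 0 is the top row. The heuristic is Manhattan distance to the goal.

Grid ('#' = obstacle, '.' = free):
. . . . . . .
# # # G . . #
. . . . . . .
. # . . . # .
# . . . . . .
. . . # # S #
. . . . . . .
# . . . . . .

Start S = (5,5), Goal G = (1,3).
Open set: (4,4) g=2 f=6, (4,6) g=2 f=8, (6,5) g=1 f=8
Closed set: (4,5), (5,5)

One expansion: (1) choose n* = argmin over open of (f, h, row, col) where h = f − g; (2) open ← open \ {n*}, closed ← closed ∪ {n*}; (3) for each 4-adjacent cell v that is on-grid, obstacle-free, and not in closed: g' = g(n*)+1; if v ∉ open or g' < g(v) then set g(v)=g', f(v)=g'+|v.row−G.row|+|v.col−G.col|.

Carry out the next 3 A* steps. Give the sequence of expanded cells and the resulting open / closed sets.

step 1: expand (4,4) (f=6, h=4) → closed; open now [(3,4) g=3 f=6, (4,3) g=3 f=6, (4,6) g=2 f=8, (6,5) g=1 f=8]
step 2: expand (3,4) (f=6, h=3) → closed; open now [(2,4) g=4 f=6, (3,3) g=4 f=6, (4,3) g=3 f=6, (4,6) g=2 f=8, (6,5) g=1 f=8]
step 3: expand (2,4) (f=6, h=2) → closed; open now [(1,4) g=5 f=6, (2,3) g=5 f=6, (2,5) g=5 f=8, (3,3) g=4 f=6, (4,3) g=3 f=6, (4,6) g=2 f=8, (6,5) g=1 f=8]

order=[(4,4) → (3,4) → (2,4)]; open=[(1,4) g=5 f=6, (2,3) g=5 f=6, (2,5) g=5 f=8, (3,3) g=4 f=6, (4,3) g=3 f=6, (4,6) g=2 f=8, (6,5) g=1 f=8]; closed=[(2,4), (3,4), (4,4), (4,5), (5,5)]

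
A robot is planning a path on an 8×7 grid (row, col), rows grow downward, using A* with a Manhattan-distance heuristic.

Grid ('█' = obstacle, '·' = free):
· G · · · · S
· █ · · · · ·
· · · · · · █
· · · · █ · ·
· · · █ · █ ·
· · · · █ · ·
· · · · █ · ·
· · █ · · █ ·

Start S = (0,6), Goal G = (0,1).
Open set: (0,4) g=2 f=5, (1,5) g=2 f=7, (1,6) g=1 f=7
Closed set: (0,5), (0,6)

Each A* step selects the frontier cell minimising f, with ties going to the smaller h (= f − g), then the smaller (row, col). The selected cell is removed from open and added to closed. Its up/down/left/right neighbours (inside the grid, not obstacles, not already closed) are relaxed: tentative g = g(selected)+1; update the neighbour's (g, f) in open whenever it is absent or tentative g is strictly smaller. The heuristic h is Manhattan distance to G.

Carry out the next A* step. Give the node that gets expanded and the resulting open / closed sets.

expanded=(0,4); open=[(0,3) g=3 f=5, (1,4) g=3 f=7, (1,5) g=2 f=7, (1,6) g=1 f=7]; closed=[(0,4), (0,5), (0,6)]

step 1: expand (0,4) (f=5, h=3) → closed; open now [(0,3) g=3 f=5, (1,4) g=3 f=7, (1,5) g=2 f=7, (1,6) g=1 f=7]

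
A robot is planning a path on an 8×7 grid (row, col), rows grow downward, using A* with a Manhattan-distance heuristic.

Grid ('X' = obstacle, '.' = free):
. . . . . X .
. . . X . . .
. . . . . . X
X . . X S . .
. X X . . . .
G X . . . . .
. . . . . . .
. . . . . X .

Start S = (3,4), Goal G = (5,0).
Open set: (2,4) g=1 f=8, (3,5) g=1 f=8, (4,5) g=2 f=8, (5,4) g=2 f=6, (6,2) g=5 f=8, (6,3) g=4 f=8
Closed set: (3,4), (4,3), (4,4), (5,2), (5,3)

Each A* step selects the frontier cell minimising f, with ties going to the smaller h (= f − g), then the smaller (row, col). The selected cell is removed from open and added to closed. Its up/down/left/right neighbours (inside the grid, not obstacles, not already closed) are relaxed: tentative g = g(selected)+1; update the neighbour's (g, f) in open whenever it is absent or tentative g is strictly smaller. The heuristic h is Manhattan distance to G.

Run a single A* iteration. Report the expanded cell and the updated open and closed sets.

expanded=(5,4); open=[(2,4) g=1 f=8, (3,5) g=1 f=8, (4,5) g=2 f=8, (5,5) g=3 f=8, (6,2) g=5 f=8, (6,3) g=4 f=8, (6,4) g=3 f=8]; closed=[(3,4), (4,3), (4,4), (5,2), (5,3), (5,4)]

step 1: expand (5,4) (f=6, h=4) → closed; open now [(2,4) g=1 f=8, (3,5) g=1 f=8, (4,5) g=2 f=8, (5,5) g=3 f=8, (6,2) g=5 f=8, (6,3) g=4 f=8, (6,4) g=3 f=8]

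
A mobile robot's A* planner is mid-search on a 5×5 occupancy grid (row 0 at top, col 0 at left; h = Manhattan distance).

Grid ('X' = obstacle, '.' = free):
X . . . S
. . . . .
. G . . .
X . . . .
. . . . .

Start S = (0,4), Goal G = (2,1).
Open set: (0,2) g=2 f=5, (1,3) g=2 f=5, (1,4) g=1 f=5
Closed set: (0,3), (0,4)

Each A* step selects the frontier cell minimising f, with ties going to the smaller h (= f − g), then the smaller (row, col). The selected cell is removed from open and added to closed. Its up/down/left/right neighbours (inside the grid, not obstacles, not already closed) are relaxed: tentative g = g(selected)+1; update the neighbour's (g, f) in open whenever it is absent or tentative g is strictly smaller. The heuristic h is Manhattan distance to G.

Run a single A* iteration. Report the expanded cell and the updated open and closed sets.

step 1: expand (0,2) (f=5, h=3) → closed; open now [(0,1) g=3 f=5, (1,2) g=3 f=5, (1,3) g=2 f=5, (1,4) g=1 f=5]

expanded=(0,2); open=[(0,1) g=3 f=5, (1,2) g=3 f=5, (1,3) g=2 f=5, (1,4) g=1 f=5]; closed=[(0,2), (0,3), (0,4)]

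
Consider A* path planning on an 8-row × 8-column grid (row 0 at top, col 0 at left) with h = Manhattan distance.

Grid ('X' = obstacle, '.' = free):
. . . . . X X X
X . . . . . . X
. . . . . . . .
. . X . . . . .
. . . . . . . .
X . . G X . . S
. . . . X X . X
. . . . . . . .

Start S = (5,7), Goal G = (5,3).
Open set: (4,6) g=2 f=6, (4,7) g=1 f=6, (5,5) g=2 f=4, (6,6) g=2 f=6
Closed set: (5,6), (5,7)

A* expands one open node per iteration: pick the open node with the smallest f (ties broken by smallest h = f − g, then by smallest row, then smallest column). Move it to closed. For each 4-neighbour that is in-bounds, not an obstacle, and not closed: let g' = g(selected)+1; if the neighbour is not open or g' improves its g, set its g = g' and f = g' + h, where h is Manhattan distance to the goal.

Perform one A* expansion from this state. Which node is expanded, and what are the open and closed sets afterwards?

expanded=(5,5); open=[(4,5) g=3 f=6, (4,6) g=2 f=6, (4,7) g=1 f=6, (6,6) g=2 f=6]; closed=[(5,5), (5,6), (5,7)]

step 1: expand (5,5) (f=4, h=2) → closed; open now [(4,5) g=3 f=6, (4,6) g=2 f=6, (4,7) g=1 f=6, (6,6) g=2 f=6]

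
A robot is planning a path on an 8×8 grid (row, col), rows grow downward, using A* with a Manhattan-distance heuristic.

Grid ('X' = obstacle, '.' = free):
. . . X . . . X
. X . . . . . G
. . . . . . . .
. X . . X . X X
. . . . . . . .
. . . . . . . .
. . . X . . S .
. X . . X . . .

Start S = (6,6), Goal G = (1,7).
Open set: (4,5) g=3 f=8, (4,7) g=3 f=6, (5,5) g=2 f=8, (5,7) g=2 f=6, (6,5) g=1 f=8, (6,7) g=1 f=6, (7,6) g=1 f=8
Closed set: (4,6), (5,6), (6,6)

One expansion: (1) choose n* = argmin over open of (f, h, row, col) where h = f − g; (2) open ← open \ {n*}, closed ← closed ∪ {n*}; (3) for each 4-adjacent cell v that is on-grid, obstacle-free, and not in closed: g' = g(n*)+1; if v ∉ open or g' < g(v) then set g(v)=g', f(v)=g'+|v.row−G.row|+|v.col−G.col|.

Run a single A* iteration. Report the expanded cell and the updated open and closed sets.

step 1: expand (4,7) (f=6, h=3) → closed; open now [(4,5) g=3 f=8, (5,5) g=2 f=8, (5,7) g=2 f=6, (6,5) g=1 f=8, (6,7) g=1 f=6, (7,6) g=1 f=8]

expanded=(4,7); open=[(4,5) g=3 f=8, (5,5) g=2 f=8, (5,7) g=2 f=6, (6,5) g=1 f=8, (6,7) g=1 f=6, (7,6) g=1 f=8]; closed=[(4,6), (4,7), (5,6), (6,6)]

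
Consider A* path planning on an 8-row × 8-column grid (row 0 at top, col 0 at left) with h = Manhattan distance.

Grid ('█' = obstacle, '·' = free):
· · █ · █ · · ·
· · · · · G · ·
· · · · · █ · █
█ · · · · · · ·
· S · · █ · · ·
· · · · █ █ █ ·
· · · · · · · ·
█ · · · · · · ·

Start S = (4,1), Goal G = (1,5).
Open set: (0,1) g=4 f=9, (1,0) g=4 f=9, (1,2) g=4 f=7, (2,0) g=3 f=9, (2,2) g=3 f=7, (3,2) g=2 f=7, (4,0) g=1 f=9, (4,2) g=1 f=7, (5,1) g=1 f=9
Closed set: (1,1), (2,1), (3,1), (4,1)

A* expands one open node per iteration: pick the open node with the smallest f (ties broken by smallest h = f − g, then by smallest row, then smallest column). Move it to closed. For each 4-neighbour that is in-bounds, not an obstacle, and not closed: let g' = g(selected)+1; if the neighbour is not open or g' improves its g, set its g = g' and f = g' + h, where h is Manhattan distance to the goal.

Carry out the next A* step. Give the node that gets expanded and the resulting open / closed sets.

step 1: expand (1,2) (f=7, h=3) → closed; open now [(0,1) g=4 f=9, (1,0) g=4 f=9, (1,3) g=5 f=7, (2,0) g=3 f=9, (2,2) g=3 f=7, (3,2) g=2 f=7, (4,0) g=1 f=9, (4,2) g=1 f=7, (5,1) g=1 f=9]

expanded=(1,2); open=[(0,1) g=4 f=9, (1,0) g=4 f=9, (1,3) g=5 f=7, (2,0) g=3 f=9, (2,2) g=3 f=7, (3,2) g=2 f=7, (4,0) g=1 f=9, (4,2) g=1 f=7, (5,1) g=1 f=9]; closed=[(1,1), (1,2), (2,1), (3,1), (4,1)]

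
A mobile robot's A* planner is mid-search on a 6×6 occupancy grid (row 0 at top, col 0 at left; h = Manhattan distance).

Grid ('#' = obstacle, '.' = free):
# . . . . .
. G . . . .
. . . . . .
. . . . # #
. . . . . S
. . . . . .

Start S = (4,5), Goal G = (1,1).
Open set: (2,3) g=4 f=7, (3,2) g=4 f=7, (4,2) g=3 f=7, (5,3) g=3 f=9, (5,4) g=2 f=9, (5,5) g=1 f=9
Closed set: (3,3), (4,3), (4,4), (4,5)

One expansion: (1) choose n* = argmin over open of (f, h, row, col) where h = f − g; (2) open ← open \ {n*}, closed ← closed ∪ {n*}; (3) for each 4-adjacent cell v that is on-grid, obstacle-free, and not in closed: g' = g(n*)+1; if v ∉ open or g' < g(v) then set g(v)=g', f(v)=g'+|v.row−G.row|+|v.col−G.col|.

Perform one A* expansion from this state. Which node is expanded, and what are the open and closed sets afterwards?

step 1: expand (2,3) (f=7, h=3) → closed; open now [(1,3) g=5 f=7, (2,2) g=5 f=7, (2,4) g=5 f=9, (3,2) g=4 f=7, (4,2) g=3 f=7, (5,3) g=3 f=9, (5,4) g=2 f=9, (5,5) g=1 f=9]

expanded=(2,3); open=[(1,3) g=5 f=7, (2,2) g=5 f=7, (2,4) g=5 f=9, (3,2) g=4 f=7, (4,2) g=3 f=7, (5,3) g=3 f=9, (5,4) g=2 f=9, (5,5) g=1 f=9]; closed=[(2,3), (3,3), (4,3), (4,4), (4,5)]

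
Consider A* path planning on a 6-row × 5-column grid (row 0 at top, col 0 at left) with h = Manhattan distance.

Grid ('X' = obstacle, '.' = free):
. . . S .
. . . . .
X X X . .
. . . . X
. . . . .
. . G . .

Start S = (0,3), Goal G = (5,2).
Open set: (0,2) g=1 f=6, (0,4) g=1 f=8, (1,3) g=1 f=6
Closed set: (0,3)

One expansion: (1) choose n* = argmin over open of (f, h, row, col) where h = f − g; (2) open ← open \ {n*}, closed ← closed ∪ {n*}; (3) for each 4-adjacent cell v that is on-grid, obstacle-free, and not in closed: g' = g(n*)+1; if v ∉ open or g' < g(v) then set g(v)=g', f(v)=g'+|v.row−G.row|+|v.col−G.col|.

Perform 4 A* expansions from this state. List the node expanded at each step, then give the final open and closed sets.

step 1: expand (0,2) (f=6, h=5) → closed; open now [(0,1) g=2 f=8, (0,4) g=1 f=8, (1,2) g=2 f=6, (1,3) g=1 f=6]
step 2: expand (1,2) (f=6, h=4) → closed; open now [(0,1) g=2 f=8, (0,4) g=1 f=8, (1,1) g=3 f=8, (1,3) g=1 f=6]
step 3: expand (1,3) (f=6, h=5) → closed; open now [(0,1) g=2 f=8, (0,4) g=1 f=8, (1,1) g=3 f=8, (1,4) g=2 f=8, (2,3) g=2 f=6]
step 4: expand (2,3) (f=6, h=4) → closed; open now [(0,1) g=2 f=8, (0,4) g=1 f=8, (1,1) g=3 f=8, (1,4) g=2 f=8, (2,4) g=3 f=8, (3,3) g=3 f=6]

order=[(0,2) → (1,2) → (1,3) → (2,3)]; open=[(0,1) g=2 f=8, (0,4) g=1 f=8, (1,1) g=3 f=8, (1,4) g=2 f=8, (2,4) g=3 f=8, (3,3) g=3 f=6]; closed=[(0,2), (0,3), (1,2), (1,3), (2,3)]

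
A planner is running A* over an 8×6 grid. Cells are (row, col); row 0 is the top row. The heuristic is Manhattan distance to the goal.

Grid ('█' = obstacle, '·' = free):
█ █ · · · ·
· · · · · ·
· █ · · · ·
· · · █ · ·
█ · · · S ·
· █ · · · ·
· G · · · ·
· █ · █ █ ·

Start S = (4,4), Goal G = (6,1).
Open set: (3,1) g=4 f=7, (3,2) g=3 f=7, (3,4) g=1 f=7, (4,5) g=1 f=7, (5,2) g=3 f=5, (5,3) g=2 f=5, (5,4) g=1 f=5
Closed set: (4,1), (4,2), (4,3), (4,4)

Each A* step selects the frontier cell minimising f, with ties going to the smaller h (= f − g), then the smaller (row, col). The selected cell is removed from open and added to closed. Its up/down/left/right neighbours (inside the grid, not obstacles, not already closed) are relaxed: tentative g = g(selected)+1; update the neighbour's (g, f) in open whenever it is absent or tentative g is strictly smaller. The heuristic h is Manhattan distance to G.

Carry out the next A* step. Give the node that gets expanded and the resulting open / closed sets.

expanded=(5,2); open=[(3,1) g=4 f=7, (3,2) g=3 f=7, (3,4) g=1 f=7, (4,5) g=1 f=7, (5,3) g=2 f=5, (5,4) g=1 f=5, (6,2) g=4 f=5]; closed=[(4,1), (4,2), (4,3), (4,4), (5,2)]

step 1: expand (5,2) (f=5, h=2) → closed; open now [(3,1) g=4 f=7, (3,2) g=3 f=7, (3,4) g=1 f=7, (4,5) g=1 f=7, (5,3) g=2 f=5, (5,4) g=1 f=5, (6,2) g=4 f=5]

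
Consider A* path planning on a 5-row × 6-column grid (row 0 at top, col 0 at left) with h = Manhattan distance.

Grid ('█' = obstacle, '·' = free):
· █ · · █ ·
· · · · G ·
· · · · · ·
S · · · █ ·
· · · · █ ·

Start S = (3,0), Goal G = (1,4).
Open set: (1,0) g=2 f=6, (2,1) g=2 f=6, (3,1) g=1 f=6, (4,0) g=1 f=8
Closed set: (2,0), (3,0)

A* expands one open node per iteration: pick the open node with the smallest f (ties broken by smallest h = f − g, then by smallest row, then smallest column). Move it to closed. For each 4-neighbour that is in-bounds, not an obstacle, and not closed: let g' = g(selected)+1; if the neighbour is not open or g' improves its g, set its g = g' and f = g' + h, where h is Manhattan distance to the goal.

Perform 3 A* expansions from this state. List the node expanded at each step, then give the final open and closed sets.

order=[(1,0) → (1,1) → (1,2)]; open=[(0,0) g=3 f=8, (0,2) g=5 f=8, (1,3) g=5 f=6, (2,1) g=2 f=6, (2,2) g=5 f=8, (3,1) g=1 f=6, (4,0) g=1 f=8]; closed=[(1,0), (1,1), (1,2), (2,0), (3,0)]

step 1: expand (1,0) (f=6, h=4) → closed; open now [(0,0) g=3 f=8, (1,1) g=3 f=6, (2,1) g=2 f=6, (3,1) g=1 f=6, (4,0) g=1 f=8]
step 2: expand (1,1) (f=6, h=3) → closed; open now [(0,0) g=3 f=8, (1,2) g=4 f=6, (2,1) g=2 f=6, (3,1) g=1 f=6, (4,0) g=1 f=8]
step 3: expand (1,2) (f=6, h=2) → closed; open now [(0,0) g=3 f=8, (0,2) g=5 f=8, (1,3) g=5 f=6, (2,1) g=2 f=6, (2,2) g=5 f=8, (3,1) g=1 f=6, (4,0) g=1 f=8]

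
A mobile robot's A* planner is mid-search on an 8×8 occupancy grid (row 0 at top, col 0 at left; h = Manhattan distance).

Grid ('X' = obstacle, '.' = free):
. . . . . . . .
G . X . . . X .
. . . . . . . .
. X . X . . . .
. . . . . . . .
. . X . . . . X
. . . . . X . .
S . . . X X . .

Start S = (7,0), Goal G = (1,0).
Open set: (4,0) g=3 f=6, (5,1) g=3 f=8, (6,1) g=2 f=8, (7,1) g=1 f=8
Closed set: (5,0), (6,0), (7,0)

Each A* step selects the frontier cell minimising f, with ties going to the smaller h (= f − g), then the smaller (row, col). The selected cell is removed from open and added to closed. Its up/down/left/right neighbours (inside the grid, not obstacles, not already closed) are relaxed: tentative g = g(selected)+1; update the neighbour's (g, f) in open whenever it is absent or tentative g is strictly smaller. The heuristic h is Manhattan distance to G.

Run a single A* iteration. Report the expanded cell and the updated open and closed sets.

step 1: expand (4,0) (f=6, h=3) → closed; open now [(3,0) g=4 f=6, (4,1) g=4 f=8, (5,1) g=3 f=8, (6,1) g=2 f=8, (7,1) g=1 f=8]

expanded=(4,0); open=[(3,0) g=4 f=6, (4,1) g=4 f=8, (5,1) g=3 f=8, (6,1) g=2 f=8, (7,1) g=1 f=8]; closed=[(4,0), (5,0), (6,0), (7,0)]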